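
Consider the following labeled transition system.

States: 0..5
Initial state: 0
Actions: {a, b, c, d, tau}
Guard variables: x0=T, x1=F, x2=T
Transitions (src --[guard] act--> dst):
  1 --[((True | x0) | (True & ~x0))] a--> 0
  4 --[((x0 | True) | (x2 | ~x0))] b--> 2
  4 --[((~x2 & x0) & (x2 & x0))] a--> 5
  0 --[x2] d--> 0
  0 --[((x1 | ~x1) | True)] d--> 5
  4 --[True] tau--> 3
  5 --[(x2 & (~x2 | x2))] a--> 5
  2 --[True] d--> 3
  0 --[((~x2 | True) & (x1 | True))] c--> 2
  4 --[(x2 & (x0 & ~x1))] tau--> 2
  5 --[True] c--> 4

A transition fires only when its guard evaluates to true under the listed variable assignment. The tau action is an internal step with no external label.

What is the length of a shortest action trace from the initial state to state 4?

Answer: 2

Working:
Breadth-first toward 4:
  depth 0: {0}
  depth 1: {2,5}
  depth 2: {3,4}
depth(4)=2, e.g. d·c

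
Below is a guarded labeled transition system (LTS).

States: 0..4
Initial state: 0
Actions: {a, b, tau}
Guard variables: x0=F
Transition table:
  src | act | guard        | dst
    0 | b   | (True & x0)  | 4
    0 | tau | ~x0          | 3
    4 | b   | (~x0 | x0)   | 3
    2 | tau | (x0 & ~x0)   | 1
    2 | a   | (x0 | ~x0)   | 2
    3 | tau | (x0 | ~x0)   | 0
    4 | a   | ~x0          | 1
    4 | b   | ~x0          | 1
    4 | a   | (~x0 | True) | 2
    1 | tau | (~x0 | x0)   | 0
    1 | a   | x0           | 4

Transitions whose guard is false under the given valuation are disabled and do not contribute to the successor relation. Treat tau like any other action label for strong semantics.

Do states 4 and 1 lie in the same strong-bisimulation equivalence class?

Compute ~ classes (split until stable):
  π0 = {{0,1,2,3,4}}
  π1 = {{0,1,3},{2},{4}}
3 equivalence class(es) (converged in 2)
class of 4: {4}; class of 1: {0,1,3}

Answer: NOT BISIMILAR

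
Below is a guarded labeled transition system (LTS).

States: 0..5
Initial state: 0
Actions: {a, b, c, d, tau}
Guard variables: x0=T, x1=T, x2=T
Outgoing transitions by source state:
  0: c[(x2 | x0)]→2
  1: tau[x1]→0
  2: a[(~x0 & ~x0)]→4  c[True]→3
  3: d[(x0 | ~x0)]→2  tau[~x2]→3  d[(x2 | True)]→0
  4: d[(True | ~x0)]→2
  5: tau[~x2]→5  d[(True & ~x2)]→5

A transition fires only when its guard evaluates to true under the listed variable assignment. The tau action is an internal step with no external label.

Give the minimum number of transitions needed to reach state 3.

Answer: 2

Trace:
Layered search for 3:
  depth 0: {0}
  depth 1: {2}
  depth 2: {3}
first hit 3 at d=2 via c·c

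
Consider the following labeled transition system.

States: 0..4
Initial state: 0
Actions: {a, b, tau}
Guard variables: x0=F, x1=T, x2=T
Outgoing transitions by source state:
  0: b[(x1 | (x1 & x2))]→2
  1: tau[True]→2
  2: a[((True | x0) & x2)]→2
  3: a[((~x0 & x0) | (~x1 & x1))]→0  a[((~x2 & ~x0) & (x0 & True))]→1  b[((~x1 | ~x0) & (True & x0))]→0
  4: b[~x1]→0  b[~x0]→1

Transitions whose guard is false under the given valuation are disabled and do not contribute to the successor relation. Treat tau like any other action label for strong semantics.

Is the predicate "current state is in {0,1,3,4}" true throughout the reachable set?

Answer: INVARIANT VIOLATED at state 2

Working:
Inv-set: {0,1,3,4}
Reachable = {0,2}
  0: safe
  2: VIOLATES
reach 2 via b — violates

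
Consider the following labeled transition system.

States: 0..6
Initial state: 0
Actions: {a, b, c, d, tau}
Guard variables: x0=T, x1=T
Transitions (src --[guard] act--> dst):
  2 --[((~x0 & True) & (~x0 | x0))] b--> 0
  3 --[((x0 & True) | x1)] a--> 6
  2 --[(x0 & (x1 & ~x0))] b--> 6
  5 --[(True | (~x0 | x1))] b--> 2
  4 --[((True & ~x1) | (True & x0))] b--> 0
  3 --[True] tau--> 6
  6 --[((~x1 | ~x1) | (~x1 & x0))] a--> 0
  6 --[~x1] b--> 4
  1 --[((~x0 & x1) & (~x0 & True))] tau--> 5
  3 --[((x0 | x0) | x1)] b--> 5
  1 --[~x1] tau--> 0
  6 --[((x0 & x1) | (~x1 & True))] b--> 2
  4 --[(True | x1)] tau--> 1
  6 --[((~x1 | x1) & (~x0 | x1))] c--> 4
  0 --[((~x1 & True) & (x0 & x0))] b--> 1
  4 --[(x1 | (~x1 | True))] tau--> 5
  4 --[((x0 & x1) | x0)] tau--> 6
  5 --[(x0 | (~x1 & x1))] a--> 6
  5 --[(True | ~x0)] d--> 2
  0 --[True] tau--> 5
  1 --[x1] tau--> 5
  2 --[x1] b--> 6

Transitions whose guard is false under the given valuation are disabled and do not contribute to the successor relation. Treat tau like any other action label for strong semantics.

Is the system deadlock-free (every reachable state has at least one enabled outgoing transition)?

Answer: DEADLOCK-FREE

Trace:
Reachable = {0,1,2,4,5,6}
  0: tau→5  [1 out]
  1: tau→5  [1 out]
  2: b→6  [1 out]
  4: b→0  tau→1  tau→5  tau→6  [4 out]
  5: a→6  b→2  d→2  [3 out]
  6: b→2  c→4  [2 out]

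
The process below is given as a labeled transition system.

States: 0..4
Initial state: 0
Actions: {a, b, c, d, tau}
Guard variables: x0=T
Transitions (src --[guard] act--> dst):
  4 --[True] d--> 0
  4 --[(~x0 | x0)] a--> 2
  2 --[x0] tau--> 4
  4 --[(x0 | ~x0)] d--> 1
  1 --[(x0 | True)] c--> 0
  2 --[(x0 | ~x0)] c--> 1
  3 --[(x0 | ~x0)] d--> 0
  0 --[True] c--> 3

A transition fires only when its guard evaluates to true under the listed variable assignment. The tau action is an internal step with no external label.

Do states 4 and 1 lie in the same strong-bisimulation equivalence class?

Compute ~ classes (split until stable):
  P[0] = {{0,1,2,3,4}}
  P[1] = {{0,1},{2},{3},{4}}
  P[2] = {{0},{1},{2},{3},{4}}
Fixed point at round 3; 5 class(es).
[4]={4}  [1]={1}

Answer: NOT BISIMILAR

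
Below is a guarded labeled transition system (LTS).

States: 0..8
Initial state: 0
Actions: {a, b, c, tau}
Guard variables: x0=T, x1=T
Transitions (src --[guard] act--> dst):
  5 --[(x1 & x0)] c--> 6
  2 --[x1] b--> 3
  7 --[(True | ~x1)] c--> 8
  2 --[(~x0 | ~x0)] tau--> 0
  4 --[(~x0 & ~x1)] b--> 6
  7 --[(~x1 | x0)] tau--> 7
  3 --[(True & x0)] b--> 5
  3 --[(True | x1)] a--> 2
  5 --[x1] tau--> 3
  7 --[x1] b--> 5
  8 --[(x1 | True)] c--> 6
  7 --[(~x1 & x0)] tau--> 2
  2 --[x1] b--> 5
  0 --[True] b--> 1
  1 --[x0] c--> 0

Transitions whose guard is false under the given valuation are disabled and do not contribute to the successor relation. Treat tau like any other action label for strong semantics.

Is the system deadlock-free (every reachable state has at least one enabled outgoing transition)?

R = {0,1}
  0: b→1  [1 exit(s)]
  1: c→0  [1 exit(s)]

Answer: DEADLOCK-FREE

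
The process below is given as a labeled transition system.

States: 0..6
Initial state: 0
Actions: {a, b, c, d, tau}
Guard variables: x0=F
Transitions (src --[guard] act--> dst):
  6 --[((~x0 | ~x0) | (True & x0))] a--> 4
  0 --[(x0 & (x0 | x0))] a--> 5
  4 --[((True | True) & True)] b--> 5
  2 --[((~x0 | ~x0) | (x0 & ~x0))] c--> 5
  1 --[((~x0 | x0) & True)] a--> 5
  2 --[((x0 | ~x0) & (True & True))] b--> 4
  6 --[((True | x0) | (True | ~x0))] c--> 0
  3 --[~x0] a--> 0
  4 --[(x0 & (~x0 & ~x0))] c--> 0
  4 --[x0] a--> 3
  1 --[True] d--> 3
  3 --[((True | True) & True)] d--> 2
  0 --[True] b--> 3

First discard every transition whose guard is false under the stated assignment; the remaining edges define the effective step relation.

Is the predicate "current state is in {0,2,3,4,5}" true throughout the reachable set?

Safe = {0,2,3,4,5}
Reach set: {0,2,3,4,5}
  0: ok
  2: ok
  3: ok
  4: ok
  5: ok

Answer: INVARIANT HOLDS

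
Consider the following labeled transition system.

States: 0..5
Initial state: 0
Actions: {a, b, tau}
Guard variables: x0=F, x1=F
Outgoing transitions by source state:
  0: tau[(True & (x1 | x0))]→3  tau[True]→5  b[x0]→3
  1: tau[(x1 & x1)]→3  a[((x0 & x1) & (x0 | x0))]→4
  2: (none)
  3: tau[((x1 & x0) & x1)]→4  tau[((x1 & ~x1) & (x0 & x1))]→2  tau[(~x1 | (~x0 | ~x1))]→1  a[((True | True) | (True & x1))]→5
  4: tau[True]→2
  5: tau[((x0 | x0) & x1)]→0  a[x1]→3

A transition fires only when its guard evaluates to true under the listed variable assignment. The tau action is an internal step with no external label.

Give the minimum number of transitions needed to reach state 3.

Answer: UNREACHABLE

Analysis:
Breadth-first toward 3:
  L0 = {0}
  L1 = {5}
3 never appears.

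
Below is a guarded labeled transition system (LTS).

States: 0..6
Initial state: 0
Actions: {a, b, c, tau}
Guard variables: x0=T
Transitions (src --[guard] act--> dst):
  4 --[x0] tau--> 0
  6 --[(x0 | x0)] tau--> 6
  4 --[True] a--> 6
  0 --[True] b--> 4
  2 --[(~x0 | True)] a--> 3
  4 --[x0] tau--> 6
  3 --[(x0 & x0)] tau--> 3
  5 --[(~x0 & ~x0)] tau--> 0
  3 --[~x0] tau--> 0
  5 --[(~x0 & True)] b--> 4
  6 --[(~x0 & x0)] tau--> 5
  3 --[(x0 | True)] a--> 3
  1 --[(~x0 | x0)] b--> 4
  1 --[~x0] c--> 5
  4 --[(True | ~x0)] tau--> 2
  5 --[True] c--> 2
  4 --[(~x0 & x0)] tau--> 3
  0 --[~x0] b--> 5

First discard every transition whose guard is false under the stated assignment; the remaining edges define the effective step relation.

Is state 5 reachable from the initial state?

Guard filter leaves 11 enabled edge(s).
depth 0: {0}
depth 1: {4}  cumulative {0,4}
depth 2: {2,6}  cumulative {0,2,4,6}
depth 3: {3}  cumulative {0,2,3,4,6}
Reach set: {0,2,3,4,6}

Answer: UNREACHABLE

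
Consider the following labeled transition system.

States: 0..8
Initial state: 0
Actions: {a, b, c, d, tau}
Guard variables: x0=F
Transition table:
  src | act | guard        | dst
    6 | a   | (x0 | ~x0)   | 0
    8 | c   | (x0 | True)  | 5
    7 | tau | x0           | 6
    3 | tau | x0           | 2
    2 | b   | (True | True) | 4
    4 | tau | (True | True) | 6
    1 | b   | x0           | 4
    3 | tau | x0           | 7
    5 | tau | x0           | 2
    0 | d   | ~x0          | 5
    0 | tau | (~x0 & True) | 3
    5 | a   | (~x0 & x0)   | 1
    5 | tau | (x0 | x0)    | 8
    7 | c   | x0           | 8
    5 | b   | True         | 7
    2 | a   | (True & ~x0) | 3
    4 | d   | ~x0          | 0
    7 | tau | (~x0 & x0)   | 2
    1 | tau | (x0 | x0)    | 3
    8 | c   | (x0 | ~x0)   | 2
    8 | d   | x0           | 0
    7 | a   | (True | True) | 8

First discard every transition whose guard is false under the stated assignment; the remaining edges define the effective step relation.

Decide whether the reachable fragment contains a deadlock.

Answer: DEADLOCK at state 3

Trace:
R = {0,2,3,4,5,6,7,8}
  0: d→5  tau→3  [deg 2]
  2: a→3  b→4  [deg 2]
  3: ∅  [deadlock]
  4: d→0  tau→6  [deg 2]
  5: b→7  [deg 1]
  6: a→0  [deg 1]
  7: a→8  [deg 1]
  8: c→2  c→5  [deg 2]
witness 3: tau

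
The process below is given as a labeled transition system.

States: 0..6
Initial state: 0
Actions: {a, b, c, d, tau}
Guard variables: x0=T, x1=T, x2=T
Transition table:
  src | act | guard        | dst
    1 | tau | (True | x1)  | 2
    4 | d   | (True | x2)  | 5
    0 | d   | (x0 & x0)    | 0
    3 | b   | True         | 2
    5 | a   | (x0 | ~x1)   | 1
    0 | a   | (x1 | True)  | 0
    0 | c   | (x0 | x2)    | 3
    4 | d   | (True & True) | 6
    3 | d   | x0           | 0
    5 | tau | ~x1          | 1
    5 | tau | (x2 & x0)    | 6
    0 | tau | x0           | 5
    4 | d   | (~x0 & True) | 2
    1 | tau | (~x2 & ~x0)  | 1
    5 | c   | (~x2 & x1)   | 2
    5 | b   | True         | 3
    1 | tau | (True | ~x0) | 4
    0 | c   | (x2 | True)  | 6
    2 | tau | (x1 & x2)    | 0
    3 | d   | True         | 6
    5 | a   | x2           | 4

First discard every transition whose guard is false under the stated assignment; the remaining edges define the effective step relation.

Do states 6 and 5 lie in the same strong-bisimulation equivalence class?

Answer: NOT BISIMILAR

Working:
Bisimulation quotient by refinement:
  round 0: {{0,1,2,3,4,5,6}}
  round 1: {{0},{1,2},{3},{4},{5},{6}}
  round 2: {{0},{1},{2},{3},{4},{5},{6}}
7 equivalence class(es) (converged in 3)
[6]={6}  [5]={5}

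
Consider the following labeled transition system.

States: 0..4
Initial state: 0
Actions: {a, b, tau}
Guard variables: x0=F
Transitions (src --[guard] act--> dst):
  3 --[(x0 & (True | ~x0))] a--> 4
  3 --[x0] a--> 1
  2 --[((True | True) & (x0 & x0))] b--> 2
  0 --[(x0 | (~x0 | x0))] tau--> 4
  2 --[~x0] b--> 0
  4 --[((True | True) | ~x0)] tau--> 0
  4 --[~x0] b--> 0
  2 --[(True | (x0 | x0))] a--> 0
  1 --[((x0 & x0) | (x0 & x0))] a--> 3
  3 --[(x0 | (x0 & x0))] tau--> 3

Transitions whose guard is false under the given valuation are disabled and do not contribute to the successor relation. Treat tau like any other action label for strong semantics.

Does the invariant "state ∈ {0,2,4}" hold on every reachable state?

Safe = {0,2,4}
Reach set: {0,4}
  0: ok
  4: ok

Answer: INVARIANT HOLDS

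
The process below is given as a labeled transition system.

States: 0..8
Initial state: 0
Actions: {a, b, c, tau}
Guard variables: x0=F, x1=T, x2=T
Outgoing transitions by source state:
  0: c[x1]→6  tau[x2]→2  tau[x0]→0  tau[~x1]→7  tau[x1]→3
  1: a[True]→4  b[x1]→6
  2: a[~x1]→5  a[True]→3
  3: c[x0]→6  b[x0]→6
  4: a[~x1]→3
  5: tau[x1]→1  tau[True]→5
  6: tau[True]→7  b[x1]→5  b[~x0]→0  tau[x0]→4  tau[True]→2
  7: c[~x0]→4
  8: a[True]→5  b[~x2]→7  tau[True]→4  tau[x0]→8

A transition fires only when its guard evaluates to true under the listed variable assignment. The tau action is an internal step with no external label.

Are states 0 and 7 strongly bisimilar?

Refine partition for ~:
  round 0: {{0,1,2,3,4,5,6,7,8}}
  round 1: {{0},{1},{2},{3,4},{5},{6},{7},{8}}
8 equivalence class(es) (converged in 2)
[0]={0}  [7]={7}

Answer: NOT BISIMILAR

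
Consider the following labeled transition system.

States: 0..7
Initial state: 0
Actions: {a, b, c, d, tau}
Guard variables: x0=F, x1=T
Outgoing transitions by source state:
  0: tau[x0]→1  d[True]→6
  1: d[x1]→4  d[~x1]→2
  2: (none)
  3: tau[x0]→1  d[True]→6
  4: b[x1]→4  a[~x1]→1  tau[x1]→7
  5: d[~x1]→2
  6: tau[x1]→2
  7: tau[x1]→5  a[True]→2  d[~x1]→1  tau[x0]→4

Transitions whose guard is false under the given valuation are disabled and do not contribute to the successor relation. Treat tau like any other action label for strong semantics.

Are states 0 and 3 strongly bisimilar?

Compute ~ classes (split until stable):
  round 0: {{0,1,2,3,4,5,6,7}}
  round 1: {{0,1,3},{2,5},{4},{6},{7}}
  round 2: {{0,3},{1},{2,5},{4},{6},{7}}
6 equivalence class(es) (converged in 3)
class of 0: {0,3}; class of 3: {0,3}

Answer: BISIMILAR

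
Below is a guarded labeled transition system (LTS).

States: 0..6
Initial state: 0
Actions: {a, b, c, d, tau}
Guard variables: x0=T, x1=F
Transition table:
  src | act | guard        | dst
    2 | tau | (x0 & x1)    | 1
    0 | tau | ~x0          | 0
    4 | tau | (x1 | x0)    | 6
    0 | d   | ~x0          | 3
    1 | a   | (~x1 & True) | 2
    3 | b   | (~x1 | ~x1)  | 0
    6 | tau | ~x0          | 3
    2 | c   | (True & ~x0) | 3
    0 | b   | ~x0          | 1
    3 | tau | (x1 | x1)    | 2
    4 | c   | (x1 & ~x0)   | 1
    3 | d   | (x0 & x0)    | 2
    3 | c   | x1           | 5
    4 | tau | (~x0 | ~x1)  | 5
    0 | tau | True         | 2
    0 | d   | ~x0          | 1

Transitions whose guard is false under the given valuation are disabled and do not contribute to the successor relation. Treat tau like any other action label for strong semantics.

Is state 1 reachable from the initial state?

6 transition(s) survive guard evaluation.
Layer 0: {0}
Layer 1: {2}  total {0,2}
Reachable = {0,2}

Answer: UNREACHABLE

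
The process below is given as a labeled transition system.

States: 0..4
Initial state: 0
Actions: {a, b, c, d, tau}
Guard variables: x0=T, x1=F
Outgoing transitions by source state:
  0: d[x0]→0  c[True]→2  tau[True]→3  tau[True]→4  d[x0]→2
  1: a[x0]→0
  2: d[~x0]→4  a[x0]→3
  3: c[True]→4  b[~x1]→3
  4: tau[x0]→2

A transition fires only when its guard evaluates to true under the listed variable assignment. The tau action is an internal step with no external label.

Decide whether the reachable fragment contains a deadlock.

Answer: DEADLOCK-FREE

Working:
Reach set: {0,2,3,4}
  0: c→2  d→0  d→2  tau→3  tau→4  [5 exit(s)]
  2: a→3  [1 exit(s)]
  3: b→3  c→4  [2 exit(s)]
  4: tau→2  [1 exit(s)]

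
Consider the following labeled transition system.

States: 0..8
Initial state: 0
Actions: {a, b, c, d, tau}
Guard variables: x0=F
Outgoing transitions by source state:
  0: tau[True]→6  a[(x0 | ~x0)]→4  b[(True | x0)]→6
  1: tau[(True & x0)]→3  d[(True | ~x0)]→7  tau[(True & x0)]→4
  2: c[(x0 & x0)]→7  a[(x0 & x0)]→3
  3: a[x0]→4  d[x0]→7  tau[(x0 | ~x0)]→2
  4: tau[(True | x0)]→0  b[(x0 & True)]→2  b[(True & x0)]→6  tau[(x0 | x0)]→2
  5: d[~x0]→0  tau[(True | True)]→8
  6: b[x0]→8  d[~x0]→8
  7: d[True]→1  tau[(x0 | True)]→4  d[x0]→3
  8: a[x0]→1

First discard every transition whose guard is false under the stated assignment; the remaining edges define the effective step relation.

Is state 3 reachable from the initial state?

11 transition(s) survive guard evaluation.
L0 = {0}
L1 = {4,6}  cumulative {0,4,6}
L2 = {8}  cumulative {0,4,6,8}
Reach set: {0,4,6,8}

Answer: UNREACHABLE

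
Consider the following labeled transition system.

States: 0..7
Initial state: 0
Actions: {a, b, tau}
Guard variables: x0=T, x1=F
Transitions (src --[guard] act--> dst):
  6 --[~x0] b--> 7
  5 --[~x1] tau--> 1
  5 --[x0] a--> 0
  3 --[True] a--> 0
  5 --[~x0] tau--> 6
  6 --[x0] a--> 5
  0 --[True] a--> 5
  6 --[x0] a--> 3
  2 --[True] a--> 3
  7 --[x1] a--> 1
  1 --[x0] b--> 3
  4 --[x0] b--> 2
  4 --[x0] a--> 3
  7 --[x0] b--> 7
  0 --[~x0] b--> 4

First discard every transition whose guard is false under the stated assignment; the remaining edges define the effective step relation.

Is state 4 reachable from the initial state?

Answer: UNREACHABLE

Trace:
After dropping false guards: 11 live edges.
Layer 0: {0}
Layer 1: {5}  total {0,5}
Layer 2: {1}  total {0,1,5}
Layer 3: {3}  total {0,1,3,5}
R = {0,1,3,5}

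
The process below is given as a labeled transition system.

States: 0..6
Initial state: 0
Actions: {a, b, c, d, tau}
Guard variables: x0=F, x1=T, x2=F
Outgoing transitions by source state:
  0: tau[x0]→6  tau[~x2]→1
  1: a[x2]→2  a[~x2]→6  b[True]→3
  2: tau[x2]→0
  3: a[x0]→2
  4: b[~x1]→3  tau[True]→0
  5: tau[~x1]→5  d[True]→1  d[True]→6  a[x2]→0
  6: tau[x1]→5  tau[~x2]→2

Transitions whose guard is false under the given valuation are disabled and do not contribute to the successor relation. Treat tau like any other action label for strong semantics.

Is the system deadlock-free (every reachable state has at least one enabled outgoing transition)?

Answer: DEADLOCK at state 2

Analysis:
Reachable = {0,1,2,3,5,6}
  0: tau→1  [1 out]
  1: a→6  b→3  [2 out]
  2: ∅  [STUCK]
  3: ∅  [STUCK]
  5: d→1  d→6  [2 out]
  6: tau→2  tau→5  [2 out]
trace reaching 2: tau·a·tau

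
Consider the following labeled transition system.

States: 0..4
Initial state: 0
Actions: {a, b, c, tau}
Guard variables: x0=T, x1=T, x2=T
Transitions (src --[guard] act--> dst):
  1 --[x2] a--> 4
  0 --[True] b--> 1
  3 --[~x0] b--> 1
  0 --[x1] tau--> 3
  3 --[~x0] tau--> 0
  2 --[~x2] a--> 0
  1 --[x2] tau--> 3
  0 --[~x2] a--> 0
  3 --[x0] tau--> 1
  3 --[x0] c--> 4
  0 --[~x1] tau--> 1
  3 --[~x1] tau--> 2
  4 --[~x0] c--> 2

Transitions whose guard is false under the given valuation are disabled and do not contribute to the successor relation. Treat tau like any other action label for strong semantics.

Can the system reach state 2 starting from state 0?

Guard filter leaves 6 enabled edge(s).
L0 = {0}
L1 = {1,3}  cumulative {0,1,3}
L2 = {4}  cumulative {0,1,3,4}
R = {0,1,3,4}

Answer: UNREACHABLE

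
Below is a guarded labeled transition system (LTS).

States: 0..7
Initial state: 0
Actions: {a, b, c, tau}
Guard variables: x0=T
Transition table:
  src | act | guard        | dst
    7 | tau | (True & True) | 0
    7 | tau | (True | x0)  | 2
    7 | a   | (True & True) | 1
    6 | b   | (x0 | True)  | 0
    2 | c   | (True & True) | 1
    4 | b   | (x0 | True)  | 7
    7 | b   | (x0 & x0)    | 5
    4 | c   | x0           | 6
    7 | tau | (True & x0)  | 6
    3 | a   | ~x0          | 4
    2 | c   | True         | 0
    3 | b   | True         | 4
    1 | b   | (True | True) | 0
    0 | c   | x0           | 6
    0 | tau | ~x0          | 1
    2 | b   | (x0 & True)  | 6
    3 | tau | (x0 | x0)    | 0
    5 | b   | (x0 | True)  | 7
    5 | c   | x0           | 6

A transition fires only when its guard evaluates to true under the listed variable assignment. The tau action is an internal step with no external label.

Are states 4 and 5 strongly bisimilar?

Refine partition for ~:
  round 0: {{0,1,2,3,4,5,6,7}}
  round 1: {{0},{1,6},{2,4,5},{3},{7}}
  round 2: {{0},{1,6},{2},{3},{4,5},{7}}
6 equivalence class(es) (converged in 3)
[4]={4,5}  [5]={4,5}

Answer: BISIMILAR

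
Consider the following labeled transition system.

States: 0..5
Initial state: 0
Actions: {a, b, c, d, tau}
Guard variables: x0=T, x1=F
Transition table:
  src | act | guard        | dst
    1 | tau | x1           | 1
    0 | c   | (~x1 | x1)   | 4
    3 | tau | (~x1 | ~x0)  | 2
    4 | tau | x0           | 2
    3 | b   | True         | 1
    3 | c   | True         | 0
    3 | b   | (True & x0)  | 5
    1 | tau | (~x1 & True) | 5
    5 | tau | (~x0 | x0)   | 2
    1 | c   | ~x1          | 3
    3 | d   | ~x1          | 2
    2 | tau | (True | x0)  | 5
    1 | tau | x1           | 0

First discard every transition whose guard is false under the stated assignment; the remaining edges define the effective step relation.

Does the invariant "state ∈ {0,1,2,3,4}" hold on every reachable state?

Allowed set {0,1,2,3,4}
R = {0,2,4,5}
  0: ✓
  2: ✓
  4: ✓
  5: outside
reach 5 via c·tau·tau — violates

Answer: INVARIANT VIOLATED at state 5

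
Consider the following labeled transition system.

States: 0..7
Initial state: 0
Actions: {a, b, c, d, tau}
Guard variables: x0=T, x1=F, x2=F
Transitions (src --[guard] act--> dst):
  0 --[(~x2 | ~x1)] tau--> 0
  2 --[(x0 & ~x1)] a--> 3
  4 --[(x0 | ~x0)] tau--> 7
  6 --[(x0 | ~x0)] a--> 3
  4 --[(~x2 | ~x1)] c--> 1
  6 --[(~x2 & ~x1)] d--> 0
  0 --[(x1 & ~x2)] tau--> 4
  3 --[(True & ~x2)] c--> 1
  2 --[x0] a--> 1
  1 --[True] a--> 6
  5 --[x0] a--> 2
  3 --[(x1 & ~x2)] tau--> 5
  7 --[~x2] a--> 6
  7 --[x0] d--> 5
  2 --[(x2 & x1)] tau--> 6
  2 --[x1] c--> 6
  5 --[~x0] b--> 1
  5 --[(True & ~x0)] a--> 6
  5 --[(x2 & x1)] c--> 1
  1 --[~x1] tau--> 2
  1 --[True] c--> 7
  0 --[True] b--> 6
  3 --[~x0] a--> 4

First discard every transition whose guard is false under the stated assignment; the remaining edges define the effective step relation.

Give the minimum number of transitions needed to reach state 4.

Layered search for 4:
  L0 = {0}
  L1 = {6}
  L2 = {3}
  L3 = {1}
  L4 = {2,7}
  L5 = {5}
4 never appears.

Answer: UNREACHABLE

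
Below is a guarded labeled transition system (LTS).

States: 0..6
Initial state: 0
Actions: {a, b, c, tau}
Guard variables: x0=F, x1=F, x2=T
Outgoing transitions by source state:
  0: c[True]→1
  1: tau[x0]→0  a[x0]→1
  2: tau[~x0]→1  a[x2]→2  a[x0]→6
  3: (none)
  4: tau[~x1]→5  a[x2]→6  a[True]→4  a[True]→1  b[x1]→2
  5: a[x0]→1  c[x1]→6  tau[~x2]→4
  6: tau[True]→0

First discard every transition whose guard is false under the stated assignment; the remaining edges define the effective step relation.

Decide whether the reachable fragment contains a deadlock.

Answer: DEADLOCK at state 1

Analysis:
Reachable = {0,1}
  0: c→1  [1 exit(s)]
  1: ∅  [no exit]
trace reaching 1: c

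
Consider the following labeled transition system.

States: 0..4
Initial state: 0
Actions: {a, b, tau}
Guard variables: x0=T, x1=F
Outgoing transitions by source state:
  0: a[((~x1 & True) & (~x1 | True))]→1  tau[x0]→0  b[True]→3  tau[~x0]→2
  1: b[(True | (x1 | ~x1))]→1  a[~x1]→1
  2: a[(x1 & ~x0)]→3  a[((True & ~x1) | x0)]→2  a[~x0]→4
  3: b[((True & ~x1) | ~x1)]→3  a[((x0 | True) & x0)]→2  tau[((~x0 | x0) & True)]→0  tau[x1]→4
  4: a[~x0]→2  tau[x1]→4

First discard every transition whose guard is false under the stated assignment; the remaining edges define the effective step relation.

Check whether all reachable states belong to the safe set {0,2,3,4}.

Inv-set: {0,2,3,4}
R = {0,1,2,3}
  0: ok
  1: VIOLATES
  2: ok
  3: ok
reach 1 via a — violates

Answer: INVARIANT VIOLATED at state 1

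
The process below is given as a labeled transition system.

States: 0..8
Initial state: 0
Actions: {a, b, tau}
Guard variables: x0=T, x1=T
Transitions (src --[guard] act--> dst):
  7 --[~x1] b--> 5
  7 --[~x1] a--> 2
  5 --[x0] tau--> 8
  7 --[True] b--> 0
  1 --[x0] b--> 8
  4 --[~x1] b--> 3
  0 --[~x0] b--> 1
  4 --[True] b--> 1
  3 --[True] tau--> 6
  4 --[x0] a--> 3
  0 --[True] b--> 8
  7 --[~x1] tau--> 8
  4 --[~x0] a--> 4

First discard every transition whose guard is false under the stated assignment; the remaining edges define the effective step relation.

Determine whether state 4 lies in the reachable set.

Answer: UNREACHABLE

Trace:
Guard filter leaves 7 enabled edge(s).
L0 = {0}
L1 = {8}  now seen {0,8}
Reach set: {0,8}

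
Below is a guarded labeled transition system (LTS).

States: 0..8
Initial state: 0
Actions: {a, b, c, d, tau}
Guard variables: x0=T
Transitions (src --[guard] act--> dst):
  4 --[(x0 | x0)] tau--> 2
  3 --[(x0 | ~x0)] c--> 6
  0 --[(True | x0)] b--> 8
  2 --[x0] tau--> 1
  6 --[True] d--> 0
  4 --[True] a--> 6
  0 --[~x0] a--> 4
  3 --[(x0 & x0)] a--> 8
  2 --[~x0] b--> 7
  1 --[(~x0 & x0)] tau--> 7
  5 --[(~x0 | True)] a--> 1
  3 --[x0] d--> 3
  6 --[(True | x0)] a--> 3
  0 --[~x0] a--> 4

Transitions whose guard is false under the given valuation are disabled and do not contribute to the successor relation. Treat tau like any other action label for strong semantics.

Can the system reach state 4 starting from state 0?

Answer: UNREACHABLE

Analysis:
10 transition(s) survive guard evaluation.
L0 = {0}
L1 = {8}  total {0,8}
Reach set: {0,8}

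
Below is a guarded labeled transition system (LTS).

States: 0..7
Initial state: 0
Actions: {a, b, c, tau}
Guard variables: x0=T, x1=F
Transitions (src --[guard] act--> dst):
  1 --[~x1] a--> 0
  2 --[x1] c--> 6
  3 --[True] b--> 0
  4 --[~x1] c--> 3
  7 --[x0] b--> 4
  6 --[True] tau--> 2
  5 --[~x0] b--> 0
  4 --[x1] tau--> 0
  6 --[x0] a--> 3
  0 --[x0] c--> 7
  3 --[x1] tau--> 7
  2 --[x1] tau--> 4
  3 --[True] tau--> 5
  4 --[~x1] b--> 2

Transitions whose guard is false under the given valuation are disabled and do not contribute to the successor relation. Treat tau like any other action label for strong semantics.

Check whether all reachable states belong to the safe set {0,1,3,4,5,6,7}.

Allowed set {0,1,3,4,5,6,7}
Reachable = {0,2,3,4,5,7}
  0: ok
  2: ✗ unsafe
  3: ok
  4: ok
  5: ok
  7: ok
reach 2 via c·b·b — violates

Answer: INVARIANT VIOLATED at state 2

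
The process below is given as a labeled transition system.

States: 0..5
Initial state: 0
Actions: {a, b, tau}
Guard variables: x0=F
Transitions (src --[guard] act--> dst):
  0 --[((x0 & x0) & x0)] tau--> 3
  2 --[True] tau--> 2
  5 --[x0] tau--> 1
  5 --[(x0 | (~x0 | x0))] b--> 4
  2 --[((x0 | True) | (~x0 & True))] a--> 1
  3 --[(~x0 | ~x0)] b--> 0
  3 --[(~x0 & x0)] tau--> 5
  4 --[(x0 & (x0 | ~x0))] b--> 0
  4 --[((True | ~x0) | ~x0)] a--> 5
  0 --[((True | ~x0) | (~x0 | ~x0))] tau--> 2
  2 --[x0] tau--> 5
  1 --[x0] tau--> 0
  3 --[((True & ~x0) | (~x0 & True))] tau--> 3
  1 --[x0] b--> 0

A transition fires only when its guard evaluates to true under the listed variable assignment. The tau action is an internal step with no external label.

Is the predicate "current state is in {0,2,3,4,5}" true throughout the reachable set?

Answer: INVARIANT VIOLATED at state 1

Analysis:
Inv-set: {0,2,3,4,5}
R = {0,1,2}
  0: ✓
  1: VIOLATES
  2: ✓
reach 1 via tau·a — violates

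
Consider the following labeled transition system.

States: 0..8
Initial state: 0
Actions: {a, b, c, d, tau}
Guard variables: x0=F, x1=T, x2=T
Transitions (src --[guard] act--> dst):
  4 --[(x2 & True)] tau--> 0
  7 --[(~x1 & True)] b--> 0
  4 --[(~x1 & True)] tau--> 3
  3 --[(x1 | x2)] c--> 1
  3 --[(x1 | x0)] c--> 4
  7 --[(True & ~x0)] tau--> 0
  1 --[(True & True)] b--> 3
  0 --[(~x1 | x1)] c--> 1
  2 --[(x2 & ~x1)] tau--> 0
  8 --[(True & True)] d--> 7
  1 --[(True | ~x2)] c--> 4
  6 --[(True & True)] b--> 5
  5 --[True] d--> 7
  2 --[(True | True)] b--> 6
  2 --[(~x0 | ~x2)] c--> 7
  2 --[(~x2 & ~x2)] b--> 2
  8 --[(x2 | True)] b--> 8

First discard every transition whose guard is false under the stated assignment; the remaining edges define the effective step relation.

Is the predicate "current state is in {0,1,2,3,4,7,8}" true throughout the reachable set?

Answer: INVARIANT HOLDS

Analysis:
Safe = {0,1,2,3,4,7,8}
Reach set: {0,1,3,4}
  0: safe
  1: safe
  3: safe
  4: safe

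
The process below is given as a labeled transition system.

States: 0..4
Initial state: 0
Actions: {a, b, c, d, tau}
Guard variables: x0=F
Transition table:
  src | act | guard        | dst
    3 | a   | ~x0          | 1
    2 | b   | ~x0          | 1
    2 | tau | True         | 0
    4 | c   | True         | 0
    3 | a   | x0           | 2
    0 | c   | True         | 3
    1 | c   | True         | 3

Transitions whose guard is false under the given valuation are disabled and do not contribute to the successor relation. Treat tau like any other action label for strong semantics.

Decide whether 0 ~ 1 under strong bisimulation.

Bisimulation quotient by refinement:
  round 0: {{0,1,2,3,4}}
  round 1: {{0,1,4},{2},{3}}
  round 2: {{0,1},{2},{3},{4}}
4 equivalence class(es) (converged in 3)
[0]={0,1}  [1]={0,1}

Answer: BISIMILAR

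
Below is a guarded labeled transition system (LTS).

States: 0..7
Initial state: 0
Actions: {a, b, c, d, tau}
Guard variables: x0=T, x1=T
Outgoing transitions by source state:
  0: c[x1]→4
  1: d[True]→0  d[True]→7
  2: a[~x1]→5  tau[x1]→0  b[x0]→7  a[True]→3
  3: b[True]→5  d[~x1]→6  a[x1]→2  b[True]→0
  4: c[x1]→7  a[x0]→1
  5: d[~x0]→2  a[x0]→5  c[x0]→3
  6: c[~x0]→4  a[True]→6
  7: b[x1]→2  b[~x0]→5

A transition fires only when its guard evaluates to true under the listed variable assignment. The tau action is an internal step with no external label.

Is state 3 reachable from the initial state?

Answer: REACHABLE

Working:
Guard filter leaves 15 enabled edge(s).
Layer 0: {0}
Layer 1: {4}  total {0,4}
Layer 2: {1,7}  total {0,1,4,7}
Layer 3: {2}  total {0,1,2,4,7}
Layer 4: {3}  total {0,1,2,3,4,7}
Layer 5: {5}  total {0,1,2,3,4,5,7}
Reachable = {0,1,2,3,4,5,7}
trace reaching 3: c·c·b·a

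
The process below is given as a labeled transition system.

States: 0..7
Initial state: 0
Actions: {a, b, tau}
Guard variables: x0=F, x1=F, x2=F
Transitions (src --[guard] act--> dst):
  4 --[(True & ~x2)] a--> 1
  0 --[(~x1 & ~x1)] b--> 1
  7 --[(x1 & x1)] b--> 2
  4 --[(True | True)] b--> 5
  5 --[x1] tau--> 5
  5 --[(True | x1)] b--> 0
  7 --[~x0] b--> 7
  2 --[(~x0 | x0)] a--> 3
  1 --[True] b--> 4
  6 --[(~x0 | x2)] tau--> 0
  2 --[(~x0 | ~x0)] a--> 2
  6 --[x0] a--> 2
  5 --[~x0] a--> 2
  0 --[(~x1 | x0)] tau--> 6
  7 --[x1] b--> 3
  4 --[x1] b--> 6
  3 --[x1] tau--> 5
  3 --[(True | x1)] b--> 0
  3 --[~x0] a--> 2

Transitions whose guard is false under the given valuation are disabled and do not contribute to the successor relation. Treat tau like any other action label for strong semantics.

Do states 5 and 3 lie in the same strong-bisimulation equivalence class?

Compute ~ classes (split until stable):
  P[0] = {{0,1,2,3,4,5,6,7}}
  P[1] = {{0},{1,7},{2},{3,4,5},{6}}
  P[2] = {{0},{1},{2},{3,5},{4},{6},{7}}
Fixed point at round 3; 7 class(es).
class of 5: {3,5}; class of 3: {3,5}

Answer: BISIMILAR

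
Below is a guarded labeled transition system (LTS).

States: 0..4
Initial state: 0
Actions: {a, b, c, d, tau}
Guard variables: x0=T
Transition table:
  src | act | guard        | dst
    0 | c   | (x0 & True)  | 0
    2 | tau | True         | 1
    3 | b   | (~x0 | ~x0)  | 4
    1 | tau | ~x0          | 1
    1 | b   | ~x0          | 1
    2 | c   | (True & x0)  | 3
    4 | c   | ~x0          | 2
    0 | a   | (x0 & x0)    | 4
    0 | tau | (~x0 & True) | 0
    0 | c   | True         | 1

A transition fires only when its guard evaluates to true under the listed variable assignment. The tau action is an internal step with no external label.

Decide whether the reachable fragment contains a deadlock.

Reachable = {0,1,4}
  0: a→4  c→0  c→1  [3 exit(s)]
  1: ∅  [STUCK]
  4: ∅  [STUCK]
Path to 1: c

Answer: DEADLOCK at state 1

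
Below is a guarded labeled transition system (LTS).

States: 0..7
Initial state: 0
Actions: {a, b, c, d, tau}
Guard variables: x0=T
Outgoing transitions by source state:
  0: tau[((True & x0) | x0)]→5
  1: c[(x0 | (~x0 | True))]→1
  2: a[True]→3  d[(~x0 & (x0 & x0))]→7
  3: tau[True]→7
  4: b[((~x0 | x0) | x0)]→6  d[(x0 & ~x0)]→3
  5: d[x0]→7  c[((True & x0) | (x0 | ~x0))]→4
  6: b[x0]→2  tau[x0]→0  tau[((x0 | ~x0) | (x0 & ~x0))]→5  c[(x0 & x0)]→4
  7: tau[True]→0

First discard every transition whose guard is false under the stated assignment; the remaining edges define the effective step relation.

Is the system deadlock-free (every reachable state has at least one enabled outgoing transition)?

Answer: DEADLOCK-FREE

Trace:
Reach set: {0,2,3,4,5,6,7}
  0: tau→5  [1 out]
  2: a→3  [1 out]
  3: tau→7  [1 out]
  4: b→6  [1 out]
  5: c→4  d→7  [2 out]
  6: b→2  c→4  tau→0  tau→5  [4 out]
  7: tau→0  [1 out]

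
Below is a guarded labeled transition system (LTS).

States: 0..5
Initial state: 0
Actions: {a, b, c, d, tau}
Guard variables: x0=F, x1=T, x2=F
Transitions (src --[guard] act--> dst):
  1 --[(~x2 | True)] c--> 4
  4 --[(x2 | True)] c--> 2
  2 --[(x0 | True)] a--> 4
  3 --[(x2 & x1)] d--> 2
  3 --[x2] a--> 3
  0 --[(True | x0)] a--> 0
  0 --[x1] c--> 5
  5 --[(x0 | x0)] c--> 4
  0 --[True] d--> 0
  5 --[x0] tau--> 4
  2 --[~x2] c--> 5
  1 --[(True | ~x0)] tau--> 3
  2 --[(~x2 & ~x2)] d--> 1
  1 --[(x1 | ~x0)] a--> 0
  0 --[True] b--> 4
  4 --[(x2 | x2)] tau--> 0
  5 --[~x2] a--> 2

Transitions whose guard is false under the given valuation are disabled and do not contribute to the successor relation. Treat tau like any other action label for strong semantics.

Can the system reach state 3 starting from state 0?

12 transition(s) survive guard evaluation.
L0 = {0}
L1 = {4,5}  total {0,4,5}
L2 = {2}  total {0,2,4,5}
L3 = {1}  total {0,1,2,4,5}
L4 = {3}  total {0,1,2,3,4,5}
Reach set: {0,1,2,3,4,5}
trace reaching 3: c·a·d·tau

Answer: REACHABLE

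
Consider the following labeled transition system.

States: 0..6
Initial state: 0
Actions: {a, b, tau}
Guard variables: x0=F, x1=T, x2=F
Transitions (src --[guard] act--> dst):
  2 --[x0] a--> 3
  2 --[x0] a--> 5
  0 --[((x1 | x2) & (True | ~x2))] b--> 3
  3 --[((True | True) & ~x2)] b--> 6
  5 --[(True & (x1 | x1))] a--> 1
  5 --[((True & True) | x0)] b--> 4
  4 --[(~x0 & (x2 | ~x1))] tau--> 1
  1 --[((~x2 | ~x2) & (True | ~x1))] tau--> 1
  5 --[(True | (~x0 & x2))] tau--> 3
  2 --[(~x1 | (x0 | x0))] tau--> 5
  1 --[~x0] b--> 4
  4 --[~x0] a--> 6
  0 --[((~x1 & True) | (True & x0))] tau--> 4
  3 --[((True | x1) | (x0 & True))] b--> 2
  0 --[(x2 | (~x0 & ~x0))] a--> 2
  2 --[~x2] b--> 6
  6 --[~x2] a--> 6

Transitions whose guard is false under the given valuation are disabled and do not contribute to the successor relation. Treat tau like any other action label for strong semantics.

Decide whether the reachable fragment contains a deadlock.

Answer: DEADLOCK-FREE

Analysis:
R = {0,2,3,6}
  0: a→2  b→3  [deg 2]
  2: b→6  [deg 1]
  3: b→2  b→6  [deg 2]
  6: a→6  [deg 1]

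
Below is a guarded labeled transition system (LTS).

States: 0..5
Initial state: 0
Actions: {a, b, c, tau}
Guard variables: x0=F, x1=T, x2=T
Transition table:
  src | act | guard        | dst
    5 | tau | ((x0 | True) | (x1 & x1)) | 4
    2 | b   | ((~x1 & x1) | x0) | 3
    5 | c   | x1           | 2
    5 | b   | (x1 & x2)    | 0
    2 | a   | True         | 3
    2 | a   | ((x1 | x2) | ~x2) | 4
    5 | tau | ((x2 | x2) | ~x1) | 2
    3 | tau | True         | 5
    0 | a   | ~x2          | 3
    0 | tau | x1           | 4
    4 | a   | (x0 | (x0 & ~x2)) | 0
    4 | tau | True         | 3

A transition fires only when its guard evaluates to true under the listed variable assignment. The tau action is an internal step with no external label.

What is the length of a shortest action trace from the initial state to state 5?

BFS to 5:
  Layer 0: {0}
  Layer 1: {4}
  Layer 2: {3}
  Layer 3: {5}
depth(5)=3, e.g. tau·tau·tau

Answer: 3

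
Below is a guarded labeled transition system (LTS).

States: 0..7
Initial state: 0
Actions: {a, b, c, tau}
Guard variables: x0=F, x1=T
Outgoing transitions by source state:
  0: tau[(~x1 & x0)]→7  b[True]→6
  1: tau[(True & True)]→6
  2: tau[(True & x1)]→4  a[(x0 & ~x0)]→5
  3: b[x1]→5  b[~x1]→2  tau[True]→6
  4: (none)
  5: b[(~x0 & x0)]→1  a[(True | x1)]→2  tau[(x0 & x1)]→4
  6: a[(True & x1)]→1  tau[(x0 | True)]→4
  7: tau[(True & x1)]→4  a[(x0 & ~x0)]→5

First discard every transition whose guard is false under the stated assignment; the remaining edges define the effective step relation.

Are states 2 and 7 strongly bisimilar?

Compute ~ classes (split until stable):
  P[0] = {{0,1,2,3,4,5,6,7}}
  P[1] = {{0},{1,2,7},{3},{4},{5},{6}}
  P[2] = {{0},{1},{2,7},{3},{4},{5},{6}}
stable after 3 split(s): 7 block(s)
[2]={2,7}  [7]={2,7}

Answer: BISIMILAR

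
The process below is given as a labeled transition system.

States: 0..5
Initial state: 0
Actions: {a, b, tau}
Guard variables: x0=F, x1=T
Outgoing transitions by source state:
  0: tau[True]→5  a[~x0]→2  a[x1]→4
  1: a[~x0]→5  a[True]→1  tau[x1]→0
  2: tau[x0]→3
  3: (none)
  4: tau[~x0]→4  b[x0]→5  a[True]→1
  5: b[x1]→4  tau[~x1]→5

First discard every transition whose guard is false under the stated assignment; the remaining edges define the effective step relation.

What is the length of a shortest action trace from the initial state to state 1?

Answer: 2

Analysis:
BFS to 1:
  Layer 0: {0}
  Layer 1: {2,4,5}
  Layer 2: {1}
1 enters at depth 2; path a·a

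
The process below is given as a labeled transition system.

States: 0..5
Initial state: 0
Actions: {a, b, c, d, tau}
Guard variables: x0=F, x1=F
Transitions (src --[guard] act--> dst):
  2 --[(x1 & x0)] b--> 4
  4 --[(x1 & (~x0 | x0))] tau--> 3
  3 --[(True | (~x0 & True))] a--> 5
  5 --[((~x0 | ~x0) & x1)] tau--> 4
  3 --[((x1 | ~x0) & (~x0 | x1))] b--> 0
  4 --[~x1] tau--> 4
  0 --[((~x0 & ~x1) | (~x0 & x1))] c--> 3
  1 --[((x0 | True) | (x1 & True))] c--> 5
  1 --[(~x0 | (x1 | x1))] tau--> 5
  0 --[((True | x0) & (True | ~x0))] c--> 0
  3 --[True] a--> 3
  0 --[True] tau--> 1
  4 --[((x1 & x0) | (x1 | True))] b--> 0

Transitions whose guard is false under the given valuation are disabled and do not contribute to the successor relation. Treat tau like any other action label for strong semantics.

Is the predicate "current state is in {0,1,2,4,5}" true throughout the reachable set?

Answer: INVARIANT VIOLATED at state 3

Trace:
Safe = {0,1,2,4,5}
Reachable = {0,1,3,5}
  0: ✓
  1: ✓
  3: ✗ unsafe
  5: ✓
counterexample path to 3: c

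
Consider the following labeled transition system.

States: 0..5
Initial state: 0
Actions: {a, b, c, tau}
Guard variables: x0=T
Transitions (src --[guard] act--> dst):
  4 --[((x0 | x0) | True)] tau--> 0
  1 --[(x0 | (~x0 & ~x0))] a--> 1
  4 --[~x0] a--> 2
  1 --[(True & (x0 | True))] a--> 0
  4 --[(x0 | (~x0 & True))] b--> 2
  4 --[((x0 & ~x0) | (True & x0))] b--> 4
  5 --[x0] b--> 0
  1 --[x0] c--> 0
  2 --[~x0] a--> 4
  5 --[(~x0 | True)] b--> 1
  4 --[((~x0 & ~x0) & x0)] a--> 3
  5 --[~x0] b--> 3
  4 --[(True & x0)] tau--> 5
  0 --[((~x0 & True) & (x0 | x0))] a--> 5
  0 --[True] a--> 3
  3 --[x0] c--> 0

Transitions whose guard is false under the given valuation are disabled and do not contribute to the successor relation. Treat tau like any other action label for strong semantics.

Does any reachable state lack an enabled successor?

Answer: DEADLOCK-FREE

Working:
R = {0,3}
  0: a→3  [1 out]
  3: c→0  [1 out]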